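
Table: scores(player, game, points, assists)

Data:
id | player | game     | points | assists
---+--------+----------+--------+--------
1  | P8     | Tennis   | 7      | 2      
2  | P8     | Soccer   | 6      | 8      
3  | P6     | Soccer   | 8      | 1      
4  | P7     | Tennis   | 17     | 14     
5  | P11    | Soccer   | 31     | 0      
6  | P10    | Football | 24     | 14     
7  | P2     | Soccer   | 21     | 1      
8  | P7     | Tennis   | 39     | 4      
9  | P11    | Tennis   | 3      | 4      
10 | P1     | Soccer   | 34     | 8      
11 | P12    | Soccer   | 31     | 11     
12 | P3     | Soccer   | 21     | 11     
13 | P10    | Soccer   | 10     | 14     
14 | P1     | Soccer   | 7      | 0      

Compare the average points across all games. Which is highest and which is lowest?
SELECT game, AVG(points)
FROM scores
GROUP BY game
ORDER BY AVG(points)

All groups:
  Tennis: 16.50
  Soccer: 18.78
  Football: 24.00

Highest: Football (24.00)
Lowest: Tennis (16.50)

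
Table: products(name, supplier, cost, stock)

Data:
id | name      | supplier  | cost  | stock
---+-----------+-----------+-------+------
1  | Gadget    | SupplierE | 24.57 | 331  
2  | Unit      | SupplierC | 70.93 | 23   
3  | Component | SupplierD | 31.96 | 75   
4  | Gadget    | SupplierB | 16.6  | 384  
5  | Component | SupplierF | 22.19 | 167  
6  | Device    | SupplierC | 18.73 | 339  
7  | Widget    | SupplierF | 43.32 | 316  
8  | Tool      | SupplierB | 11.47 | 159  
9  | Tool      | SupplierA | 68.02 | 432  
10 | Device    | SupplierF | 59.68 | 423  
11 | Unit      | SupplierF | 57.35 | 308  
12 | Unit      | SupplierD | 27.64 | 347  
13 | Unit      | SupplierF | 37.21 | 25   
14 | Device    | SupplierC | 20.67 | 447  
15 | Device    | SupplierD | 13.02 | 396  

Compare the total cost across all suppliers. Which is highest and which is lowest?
SELECT supplier, SUM(cost)
FROM products
GROUP BY supplier
ORDER BY SUM(cost)

All groups:
  SupplierE: 24.57
  SupplierB: 28.07
  SupplierA: 68.02
  SupplierD: 72.62
  SupplierC: 110.33
  SupplierF: 219.75

Highest: SupplierF (219.75)
Lowest: SupplierE (24.57)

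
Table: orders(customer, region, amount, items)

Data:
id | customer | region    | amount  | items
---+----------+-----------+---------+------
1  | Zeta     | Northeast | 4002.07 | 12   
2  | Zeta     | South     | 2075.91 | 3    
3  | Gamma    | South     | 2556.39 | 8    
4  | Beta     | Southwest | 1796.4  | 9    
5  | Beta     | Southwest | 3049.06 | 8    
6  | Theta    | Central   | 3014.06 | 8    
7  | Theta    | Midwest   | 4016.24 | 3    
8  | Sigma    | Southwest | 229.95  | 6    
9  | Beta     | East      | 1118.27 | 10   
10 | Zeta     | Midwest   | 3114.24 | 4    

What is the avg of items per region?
SELECT region, AVG(items) as result
FROM orders
GROUP BY region

Result:
  Central: 8.00
  East: 10.00
  Midwest: 3.50
  Northeast: 12.00
  South: 5.50
  Southwest: 7.67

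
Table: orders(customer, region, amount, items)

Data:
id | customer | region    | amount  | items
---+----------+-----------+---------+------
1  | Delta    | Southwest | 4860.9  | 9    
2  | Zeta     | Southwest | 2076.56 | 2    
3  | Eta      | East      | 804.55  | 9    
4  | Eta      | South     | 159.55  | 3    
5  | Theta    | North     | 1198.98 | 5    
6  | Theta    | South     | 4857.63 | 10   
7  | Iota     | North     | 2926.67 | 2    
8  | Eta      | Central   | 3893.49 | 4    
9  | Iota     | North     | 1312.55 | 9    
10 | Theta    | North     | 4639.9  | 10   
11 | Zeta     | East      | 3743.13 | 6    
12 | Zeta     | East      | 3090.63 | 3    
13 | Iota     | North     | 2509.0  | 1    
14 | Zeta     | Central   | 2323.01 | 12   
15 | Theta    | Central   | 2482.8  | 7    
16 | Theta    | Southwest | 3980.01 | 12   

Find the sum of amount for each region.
SELECT region, SUM(amount) as result
FROM orders
GROUP BY region

Result:
  Central: 8699.30
  East: 7638.31
  North: 12587.10
  South: 5017.18
  Southwest: 10917.47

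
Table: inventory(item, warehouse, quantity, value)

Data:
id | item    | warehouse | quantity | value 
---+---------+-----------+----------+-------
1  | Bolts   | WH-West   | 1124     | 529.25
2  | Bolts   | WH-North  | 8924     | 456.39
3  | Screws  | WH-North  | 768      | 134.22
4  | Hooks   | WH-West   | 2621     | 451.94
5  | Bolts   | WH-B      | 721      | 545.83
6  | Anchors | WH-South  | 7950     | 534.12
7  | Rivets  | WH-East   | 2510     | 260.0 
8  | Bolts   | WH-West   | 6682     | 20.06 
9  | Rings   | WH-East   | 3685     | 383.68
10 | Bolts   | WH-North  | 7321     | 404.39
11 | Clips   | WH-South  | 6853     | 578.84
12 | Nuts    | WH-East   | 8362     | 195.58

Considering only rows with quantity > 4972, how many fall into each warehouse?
SELECT warehouse, COUNT(*)
FROM inventory
WHERE quantity > 4972
GROUP BY warehouse

Note: WHERE filters rows before grouping.

Result:
  WH-East: 1
  WH-North: 2
  WH-South: 2
  WH-West: 1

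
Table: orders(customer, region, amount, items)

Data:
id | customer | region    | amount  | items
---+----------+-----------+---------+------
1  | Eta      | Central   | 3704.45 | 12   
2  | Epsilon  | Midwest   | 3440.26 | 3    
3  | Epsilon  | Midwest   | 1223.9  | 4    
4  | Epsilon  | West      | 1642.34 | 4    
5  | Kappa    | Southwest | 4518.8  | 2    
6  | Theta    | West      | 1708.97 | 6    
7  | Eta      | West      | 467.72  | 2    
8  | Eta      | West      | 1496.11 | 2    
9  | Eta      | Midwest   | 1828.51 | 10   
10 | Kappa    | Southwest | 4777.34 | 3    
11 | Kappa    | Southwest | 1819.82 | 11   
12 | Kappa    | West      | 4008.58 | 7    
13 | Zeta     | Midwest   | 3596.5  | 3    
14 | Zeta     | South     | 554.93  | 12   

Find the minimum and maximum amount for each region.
SELECT region, MIN(amount), MAX(amount)
FROM orders
GROUP BY region

Result:
  Central: min=3704.45, max=3704.45
  Midwest: min=1223.90, max=3596.50
  South: min=554.93, max=554.93
  Southwest: min=1819.82, max=4777.34
  West: min=467.72, max=4008.58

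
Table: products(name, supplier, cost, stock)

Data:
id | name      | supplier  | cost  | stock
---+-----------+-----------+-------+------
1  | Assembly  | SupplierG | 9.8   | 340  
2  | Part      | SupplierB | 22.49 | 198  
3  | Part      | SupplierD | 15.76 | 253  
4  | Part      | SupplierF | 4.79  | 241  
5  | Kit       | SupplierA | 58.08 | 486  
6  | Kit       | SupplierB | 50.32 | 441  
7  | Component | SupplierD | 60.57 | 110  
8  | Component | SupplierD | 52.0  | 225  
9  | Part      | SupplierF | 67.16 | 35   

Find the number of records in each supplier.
SELECT supplier, COUNT(*) as count
FROM products
GROUP BY supplier

Result:
  SupplierA: 1
  SupplierB: 2
  SupplierD: 3
  SupplierF: 2
  SupplierG: 1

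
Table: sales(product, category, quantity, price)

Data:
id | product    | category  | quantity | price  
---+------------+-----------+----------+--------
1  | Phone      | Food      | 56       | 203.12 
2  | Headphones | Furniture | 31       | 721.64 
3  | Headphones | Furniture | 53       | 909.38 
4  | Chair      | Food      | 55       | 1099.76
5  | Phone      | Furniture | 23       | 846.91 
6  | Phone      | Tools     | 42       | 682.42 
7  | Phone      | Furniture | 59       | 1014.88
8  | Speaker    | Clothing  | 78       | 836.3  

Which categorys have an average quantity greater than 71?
SELECT category, AVG(quantity)
FROM sales
GROUP BY category
HAVING AVG(quantity) > 71

Result:
  Clothing: avg=78.00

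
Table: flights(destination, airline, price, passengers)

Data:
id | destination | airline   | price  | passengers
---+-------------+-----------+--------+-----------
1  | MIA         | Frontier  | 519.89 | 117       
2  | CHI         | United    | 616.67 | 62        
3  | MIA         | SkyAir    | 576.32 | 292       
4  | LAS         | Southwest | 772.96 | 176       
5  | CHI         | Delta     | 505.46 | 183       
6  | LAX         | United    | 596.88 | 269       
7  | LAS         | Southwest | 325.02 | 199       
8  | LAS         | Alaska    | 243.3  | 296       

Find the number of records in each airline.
SELECT airline, COUNT(*) as count
FROM flights
GROUP BY airline

Result:
  Alaska: 1
  Delta: 1
  Frontier: 1
  SkyAir: 1
  Southwest: 2
  United: 2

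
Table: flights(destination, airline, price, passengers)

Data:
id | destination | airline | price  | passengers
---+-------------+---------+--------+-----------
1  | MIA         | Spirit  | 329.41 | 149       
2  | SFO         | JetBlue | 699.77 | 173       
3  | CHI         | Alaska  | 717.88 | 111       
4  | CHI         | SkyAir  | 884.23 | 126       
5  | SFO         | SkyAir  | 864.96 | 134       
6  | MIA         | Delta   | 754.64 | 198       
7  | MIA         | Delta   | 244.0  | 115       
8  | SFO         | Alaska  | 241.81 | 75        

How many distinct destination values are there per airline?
SELECT airline, COUNT(DISTINCT destination)
FROM flights
GROUP BY airline

Result:
  Alaska: 2 distinct
  Delta: 1 distinct
  JetBlue: 1 distinct
  SkyAir: 2 distinct
  Spirit: 1 distinct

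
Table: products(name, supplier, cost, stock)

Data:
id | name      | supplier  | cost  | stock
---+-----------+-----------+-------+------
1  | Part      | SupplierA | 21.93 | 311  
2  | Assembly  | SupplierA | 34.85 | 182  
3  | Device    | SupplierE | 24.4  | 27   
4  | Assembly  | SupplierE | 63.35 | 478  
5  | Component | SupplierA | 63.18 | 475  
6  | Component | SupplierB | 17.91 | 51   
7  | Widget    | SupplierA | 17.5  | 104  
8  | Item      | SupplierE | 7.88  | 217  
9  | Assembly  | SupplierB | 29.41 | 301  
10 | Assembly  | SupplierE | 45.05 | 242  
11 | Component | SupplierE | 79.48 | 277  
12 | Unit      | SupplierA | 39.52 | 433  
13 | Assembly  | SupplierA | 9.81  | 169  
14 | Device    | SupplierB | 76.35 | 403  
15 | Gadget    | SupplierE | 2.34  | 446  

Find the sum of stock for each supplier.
SELECT supplier, SUM(stock) as result
FROM products
GROUP BY supplier

Result:
  SupplierA: 1674
  SupplierB: 755
  SupplierE: 1687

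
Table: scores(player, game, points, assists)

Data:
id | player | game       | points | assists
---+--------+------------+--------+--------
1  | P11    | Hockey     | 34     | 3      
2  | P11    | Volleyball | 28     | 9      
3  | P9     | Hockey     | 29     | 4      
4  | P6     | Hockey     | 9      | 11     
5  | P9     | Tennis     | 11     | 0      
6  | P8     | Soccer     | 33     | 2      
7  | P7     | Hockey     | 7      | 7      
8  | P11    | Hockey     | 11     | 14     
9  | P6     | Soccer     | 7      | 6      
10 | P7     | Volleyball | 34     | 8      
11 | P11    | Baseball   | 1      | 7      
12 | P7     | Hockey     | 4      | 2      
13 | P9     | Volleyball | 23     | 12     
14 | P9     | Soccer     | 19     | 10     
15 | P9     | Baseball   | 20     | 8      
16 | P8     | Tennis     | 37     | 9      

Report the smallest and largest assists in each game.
SELECT game, MIN(assists), MAX(assists)
FROM scores
GROUP BY game

Result:
  Baseball: min=7, max=8
  Hockey: min=2, max=14
  Soccer: min=2, max=10
  Tennis: min=0, max=9
  Volleyball: min=8, max=12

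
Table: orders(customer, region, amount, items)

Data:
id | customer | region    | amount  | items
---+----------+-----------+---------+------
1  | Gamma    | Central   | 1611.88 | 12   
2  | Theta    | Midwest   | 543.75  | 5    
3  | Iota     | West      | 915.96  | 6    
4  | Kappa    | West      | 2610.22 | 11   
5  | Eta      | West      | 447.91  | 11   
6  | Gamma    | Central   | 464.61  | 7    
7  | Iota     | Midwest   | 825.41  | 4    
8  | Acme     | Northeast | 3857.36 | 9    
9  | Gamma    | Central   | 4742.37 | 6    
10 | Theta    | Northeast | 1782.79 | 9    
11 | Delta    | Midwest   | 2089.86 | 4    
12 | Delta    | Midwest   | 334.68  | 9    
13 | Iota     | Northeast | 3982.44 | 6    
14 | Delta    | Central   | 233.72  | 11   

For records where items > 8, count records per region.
SELECT region, COUNT(*)
FROM orders
WHERE items > 8
GROUP BY region

Note: WHERE filters rows before grouping.

Result:
  Central: 2
  Midwest: 1
  Northeast: 2
  West: 2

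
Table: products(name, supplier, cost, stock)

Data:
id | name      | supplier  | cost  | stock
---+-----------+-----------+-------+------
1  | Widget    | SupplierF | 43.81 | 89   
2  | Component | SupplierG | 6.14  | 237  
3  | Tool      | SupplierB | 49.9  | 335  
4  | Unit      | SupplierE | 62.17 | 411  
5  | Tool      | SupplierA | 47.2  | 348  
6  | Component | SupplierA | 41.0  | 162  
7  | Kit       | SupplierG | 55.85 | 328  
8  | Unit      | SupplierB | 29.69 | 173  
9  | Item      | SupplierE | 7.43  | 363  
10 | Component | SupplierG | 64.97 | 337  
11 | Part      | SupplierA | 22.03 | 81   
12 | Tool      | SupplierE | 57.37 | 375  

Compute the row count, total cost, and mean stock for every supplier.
SELECT supplier,
       COUNT(*) as cnt,
       SUM(cost) as total_cost,
       AVG(stock) as avg_stock
FROM products
GROUP BY supplier

Result:
  SupplierA: 3 records, 110.23 total cost, 197.00 avg stock
  SupplierB: 2 records, 79.59 total cost, 254.00 avg stock
  SupplierE: 3 records, 126.97 total cost, 383.00 avg stock
  SupplierF: 1 records, 43.81 total cost, 89.00 avg stock
  SupplierG: 3 records, 126.96 total cost, 300.67 avg stock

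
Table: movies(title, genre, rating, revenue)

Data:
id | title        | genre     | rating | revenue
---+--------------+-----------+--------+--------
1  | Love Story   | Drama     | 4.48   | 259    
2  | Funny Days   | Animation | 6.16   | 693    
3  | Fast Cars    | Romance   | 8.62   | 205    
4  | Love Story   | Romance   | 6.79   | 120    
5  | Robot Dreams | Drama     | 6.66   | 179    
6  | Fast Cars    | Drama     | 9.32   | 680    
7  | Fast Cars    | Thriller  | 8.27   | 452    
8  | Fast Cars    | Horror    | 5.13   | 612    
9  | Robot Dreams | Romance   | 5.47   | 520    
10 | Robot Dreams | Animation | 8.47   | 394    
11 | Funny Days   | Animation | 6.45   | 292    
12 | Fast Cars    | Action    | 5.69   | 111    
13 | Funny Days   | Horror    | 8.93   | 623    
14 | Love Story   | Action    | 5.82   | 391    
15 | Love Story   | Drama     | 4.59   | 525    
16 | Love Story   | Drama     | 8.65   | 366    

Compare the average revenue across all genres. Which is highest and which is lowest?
SELECT genre, AVG(revenue)
FROM movies
GROUP BY genre
ORDER BY AVG(revenue)

All groups:
  Action: 251.00
  Romance: 281.67
  Drama: 401.80
  Thriller: 452.00
  Animation: 459.67
  Horror: 617.50

Highest: Horror (617.50)
Lowest: Action (251.00)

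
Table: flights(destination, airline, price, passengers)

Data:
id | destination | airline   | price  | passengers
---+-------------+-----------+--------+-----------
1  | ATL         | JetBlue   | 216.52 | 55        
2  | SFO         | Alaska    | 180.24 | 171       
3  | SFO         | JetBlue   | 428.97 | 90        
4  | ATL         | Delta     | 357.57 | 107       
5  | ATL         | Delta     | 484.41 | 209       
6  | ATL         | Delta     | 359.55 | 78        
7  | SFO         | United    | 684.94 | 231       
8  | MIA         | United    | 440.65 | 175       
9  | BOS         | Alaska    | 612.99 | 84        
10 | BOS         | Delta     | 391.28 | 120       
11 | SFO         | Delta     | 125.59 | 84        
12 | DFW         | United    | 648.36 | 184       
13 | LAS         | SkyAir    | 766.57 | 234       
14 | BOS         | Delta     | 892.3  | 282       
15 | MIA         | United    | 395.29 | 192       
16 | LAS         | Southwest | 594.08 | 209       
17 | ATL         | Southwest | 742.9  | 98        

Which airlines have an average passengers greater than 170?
SELECT airline, AVG(passengers)
FROM flights
GROUP BY airline
HAVING AVG(passengers) > 170

Result:
  SkyAir: avg=234.00
  United: avg=195.50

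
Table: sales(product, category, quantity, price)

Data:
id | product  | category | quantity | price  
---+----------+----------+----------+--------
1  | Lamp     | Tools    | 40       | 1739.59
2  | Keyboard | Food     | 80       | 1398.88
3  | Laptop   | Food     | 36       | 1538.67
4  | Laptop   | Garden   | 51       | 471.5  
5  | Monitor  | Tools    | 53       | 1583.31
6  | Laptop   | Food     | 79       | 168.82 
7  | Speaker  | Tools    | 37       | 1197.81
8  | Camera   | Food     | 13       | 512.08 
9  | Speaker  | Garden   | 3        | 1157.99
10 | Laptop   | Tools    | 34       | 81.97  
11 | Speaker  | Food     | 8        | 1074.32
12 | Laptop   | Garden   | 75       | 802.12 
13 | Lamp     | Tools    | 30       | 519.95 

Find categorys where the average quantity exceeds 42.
SELECT category, AVG(quantity)
FROM sales
GROUP BY category
HAVING AVG(quantity) > 42

Result:
  Food: avg=43.20
  Garden: avg=43.00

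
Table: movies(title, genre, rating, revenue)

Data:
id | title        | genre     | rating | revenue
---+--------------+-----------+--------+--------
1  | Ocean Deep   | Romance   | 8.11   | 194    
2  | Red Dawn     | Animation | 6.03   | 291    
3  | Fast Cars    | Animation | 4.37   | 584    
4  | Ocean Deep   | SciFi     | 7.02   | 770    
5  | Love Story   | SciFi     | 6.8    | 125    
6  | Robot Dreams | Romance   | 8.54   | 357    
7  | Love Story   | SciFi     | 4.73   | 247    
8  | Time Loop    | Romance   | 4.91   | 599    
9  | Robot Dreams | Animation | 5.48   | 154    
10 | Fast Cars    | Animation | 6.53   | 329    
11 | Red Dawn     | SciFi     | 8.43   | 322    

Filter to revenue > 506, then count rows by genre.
SELECT genre, COUNT(*)
FROM movies
WHERE revenue > 506
GROUP BY genre

Note: WHERE filters rows before grouping.

Result:
  Animation: 1
  Romance: 1
  SciFi: 1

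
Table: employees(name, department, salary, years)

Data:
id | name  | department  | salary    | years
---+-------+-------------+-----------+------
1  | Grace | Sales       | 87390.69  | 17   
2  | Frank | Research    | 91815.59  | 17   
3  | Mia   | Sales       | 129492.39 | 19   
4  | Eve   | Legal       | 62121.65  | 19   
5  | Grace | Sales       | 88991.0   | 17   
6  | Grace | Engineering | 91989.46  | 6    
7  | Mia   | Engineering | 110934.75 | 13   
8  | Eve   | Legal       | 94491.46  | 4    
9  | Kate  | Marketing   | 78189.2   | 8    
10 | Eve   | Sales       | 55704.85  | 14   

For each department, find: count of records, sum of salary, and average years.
SELECT department,
       COUNT(*) as cnt,
       SUM(salary) as total_salary,
       AVG(years) as avg_years
FROM employees
GROUP BY department

Result:
  Engineering: 2 records, 202924.21 total salary, 9.50 avg years
  Legal: 2 records, 156613.11 total salary, 11.50 avg years
  Marketing: 1 records, 78189.20 total salary, 8.00 avg years
  Research: 1 records, 91815.59 total salary, 17.00 avg years
  Sales: 4 records, 361578.93 total salary, 16.75 avg years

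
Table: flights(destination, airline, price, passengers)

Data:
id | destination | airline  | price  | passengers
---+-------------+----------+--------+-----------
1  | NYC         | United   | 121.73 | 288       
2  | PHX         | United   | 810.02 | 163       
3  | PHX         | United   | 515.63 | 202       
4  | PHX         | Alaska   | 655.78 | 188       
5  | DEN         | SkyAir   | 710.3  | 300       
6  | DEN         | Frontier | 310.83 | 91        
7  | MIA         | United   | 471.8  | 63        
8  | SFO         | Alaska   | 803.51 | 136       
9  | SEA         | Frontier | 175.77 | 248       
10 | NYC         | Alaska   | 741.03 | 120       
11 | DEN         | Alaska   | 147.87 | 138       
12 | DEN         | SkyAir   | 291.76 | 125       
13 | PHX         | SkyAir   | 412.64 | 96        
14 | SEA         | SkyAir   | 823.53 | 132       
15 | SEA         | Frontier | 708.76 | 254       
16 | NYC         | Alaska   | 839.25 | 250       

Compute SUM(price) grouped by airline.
SELECT airline, SUM(price) as result
FROM flights
GROUP BY airline

Result:
  Alaska: 3187.44
  Frontier: 1195.36
  SkyAir: 2238.23
  United: 1919.18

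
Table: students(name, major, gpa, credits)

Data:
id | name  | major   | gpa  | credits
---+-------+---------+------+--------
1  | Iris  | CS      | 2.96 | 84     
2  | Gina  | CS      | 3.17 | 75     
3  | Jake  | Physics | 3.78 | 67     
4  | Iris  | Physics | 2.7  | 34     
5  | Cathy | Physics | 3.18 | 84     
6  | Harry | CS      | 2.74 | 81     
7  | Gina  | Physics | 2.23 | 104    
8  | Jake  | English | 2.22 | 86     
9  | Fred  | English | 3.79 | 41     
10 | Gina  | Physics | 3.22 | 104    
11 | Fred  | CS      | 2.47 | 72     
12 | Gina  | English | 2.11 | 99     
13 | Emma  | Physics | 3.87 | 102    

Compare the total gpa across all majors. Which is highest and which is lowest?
SELECT major, SUM(gpa)
FROM students
GROUP BY major
ORDER BY SUM(gpa)

All groups:
  English: 8.12
  CS: 11.34
  Physics: 18.98

Highest: Physics (18.98)
Lowest: English (8.12)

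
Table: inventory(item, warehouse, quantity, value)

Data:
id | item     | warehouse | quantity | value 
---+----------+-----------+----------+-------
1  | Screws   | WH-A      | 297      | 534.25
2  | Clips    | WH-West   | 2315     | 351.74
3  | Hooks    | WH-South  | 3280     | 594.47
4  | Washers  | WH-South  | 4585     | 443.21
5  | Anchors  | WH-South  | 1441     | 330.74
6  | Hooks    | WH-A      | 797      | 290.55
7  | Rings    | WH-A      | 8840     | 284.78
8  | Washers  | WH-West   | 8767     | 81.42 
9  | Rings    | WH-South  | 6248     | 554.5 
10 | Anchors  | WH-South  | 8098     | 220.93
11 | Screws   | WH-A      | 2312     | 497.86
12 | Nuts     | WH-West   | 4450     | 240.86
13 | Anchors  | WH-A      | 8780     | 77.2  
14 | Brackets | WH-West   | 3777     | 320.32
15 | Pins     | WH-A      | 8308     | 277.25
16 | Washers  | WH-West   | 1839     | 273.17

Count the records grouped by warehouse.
SELECT warehouse, COUNT(*) as count
FROM inventory
GROUP BY warehouse

Result:
  WH-A: 6
  WH-South: 5
  WH-West: 5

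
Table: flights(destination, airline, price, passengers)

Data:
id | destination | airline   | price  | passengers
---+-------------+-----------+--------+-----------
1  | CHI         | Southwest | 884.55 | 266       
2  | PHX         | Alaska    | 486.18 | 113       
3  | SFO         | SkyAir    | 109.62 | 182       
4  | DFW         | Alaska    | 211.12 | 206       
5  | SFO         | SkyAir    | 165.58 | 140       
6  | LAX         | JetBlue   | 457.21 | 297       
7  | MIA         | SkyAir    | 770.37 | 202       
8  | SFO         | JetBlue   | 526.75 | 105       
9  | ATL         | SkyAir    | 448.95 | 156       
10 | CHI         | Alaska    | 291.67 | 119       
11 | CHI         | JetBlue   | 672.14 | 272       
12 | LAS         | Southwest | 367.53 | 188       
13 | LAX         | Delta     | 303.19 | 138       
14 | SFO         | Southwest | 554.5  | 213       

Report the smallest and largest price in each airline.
SELECT airline, MIN(price), MAX(price)
FROM flights
GROUP BY airline

Result:
  Alaska: min=211.12, max=486.18
  Delta: min=303.19, max=303.19
  JetBlue: min=457.21, max=672.14
  SkyAir: min=109.62, max=770.37
  Southwest: min=367.53, max=884.55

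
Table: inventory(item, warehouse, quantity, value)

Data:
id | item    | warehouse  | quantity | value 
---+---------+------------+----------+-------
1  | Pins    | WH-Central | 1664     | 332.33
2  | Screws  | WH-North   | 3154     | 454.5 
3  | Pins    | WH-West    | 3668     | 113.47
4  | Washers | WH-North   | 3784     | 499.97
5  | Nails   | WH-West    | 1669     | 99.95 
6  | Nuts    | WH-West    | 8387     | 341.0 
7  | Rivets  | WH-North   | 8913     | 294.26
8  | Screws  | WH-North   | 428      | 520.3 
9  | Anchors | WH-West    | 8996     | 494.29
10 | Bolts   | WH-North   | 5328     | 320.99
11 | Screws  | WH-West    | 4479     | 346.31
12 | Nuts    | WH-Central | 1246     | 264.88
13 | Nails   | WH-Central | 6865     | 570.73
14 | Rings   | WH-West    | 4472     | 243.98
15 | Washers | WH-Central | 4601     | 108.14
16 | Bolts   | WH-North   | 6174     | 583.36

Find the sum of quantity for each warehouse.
SELECT warehouse, SUM(quantity) as result
FROM inventory
GROUP BY warehouse

Result:
  WH-Central: 14376
  WH-North: 27781
  WH-West: 31671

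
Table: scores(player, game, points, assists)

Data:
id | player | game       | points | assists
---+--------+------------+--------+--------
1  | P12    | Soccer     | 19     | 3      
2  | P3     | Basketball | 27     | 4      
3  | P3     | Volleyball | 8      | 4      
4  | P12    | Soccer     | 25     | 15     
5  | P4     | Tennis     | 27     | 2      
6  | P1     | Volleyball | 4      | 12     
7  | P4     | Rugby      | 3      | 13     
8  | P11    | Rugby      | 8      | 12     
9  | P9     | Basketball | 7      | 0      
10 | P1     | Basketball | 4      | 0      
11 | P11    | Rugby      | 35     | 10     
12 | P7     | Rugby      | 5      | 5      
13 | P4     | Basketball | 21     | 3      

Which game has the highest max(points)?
SELECT game, MAX(points) as val
FROM scores
GROUP BY game
ORDER BY val DESC
LIMIT 1

Result: Rugby with max(points) = 35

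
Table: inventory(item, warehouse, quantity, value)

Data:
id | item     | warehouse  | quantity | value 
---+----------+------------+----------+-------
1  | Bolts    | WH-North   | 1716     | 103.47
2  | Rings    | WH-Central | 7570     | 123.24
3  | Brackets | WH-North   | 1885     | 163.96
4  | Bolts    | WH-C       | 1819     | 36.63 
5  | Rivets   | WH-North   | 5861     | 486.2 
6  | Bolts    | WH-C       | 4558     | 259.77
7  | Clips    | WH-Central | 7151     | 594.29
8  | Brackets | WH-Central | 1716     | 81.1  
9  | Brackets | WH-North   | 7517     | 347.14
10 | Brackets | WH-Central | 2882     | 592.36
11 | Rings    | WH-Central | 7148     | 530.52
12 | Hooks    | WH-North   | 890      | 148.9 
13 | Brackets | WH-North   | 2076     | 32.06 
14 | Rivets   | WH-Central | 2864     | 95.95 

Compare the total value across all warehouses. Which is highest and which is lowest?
SELECT warehouse, SUM(value)
FROM inventory
GROUP BY warehouse
ORDER BY SUM(value)

All groups:
  WH-C: 296.40
  WH-North: 1281.73
  WH-Central: 2017.46

Highest: WH-Central (2017.46)
Lowest: WH-C (296.40)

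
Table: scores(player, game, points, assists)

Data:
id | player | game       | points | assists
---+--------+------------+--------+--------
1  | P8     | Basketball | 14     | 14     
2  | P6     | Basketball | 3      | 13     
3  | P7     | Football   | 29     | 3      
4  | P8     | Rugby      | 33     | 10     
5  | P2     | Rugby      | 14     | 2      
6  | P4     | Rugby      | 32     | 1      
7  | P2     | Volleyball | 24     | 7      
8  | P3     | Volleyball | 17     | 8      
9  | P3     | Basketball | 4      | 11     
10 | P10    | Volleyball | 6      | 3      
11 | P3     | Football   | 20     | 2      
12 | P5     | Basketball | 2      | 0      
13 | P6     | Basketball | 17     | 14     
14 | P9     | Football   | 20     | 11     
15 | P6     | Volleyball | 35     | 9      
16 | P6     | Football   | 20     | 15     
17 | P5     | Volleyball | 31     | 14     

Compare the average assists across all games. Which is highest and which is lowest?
SELECT game, AVG(assists)
FROM scores
GROUP BY game
ORDER BY AVG(assists)

All groups:
  Rugby: 4.33
  Football: 7.75
  Volleyball: 8.20
  Basketball: 10.40

Highest: Basketball (10.40)
Lowest: Rugby (4.33)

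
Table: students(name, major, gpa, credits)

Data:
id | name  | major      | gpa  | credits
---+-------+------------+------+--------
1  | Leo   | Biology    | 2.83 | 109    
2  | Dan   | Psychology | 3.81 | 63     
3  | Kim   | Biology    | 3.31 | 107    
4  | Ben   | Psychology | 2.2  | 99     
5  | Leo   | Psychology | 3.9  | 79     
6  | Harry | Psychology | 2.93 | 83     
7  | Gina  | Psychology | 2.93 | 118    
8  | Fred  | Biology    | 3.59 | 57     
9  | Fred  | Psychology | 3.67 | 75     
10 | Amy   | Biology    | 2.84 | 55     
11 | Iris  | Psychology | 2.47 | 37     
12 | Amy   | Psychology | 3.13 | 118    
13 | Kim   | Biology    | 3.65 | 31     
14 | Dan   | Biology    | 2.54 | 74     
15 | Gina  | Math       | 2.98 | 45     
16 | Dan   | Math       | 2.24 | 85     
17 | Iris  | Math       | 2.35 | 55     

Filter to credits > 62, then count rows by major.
SELECT major, COUNT(*)
FROM students
WHERE credits > 62
GROUP BY major

Note: WHERE filters rows before grouping.

Result:
  Biology: 3
  Math: 1
  Psychology: 7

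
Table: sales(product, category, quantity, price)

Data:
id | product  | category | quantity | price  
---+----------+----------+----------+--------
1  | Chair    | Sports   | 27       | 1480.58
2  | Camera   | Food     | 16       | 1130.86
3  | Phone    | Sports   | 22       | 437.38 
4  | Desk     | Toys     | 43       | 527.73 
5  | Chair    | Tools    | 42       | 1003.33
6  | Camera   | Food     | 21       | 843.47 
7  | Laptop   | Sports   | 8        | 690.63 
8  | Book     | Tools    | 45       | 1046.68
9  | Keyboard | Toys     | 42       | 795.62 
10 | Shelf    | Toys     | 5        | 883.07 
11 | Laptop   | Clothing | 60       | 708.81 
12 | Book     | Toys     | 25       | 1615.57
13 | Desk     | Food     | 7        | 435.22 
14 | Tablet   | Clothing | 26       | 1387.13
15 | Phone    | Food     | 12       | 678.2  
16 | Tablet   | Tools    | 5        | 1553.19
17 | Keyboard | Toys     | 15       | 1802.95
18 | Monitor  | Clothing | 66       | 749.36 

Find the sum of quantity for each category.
SELECT category, SUM(quantity) as result
FROM sales
GROUP BY category

Result:
  Clothing: 152
  Food: 56
  Sports: 57
  Tools: 92
  Toys: 130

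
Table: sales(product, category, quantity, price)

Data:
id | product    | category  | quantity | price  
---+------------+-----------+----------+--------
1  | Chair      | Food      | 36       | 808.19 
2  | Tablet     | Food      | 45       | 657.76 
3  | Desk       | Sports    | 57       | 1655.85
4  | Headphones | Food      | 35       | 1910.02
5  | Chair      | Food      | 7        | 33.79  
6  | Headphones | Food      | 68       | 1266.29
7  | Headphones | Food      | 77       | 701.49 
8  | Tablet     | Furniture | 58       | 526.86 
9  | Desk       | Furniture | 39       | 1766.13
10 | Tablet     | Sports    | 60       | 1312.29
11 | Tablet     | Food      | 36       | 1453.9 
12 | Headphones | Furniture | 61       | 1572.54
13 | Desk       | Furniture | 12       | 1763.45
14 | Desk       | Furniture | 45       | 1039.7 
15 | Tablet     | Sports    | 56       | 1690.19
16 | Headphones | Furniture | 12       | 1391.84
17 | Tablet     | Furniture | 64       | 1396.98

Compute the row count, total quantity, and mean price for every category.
SELECT category,
       COUNT(*) as cnt,
       SUM(quantity) as total_quantity,
       AVG(price) as avg_price
FROM sales
GROUP BY category

Result:
  Food: 7 records, 304 total quantity, 975.92 avg price
  Furniture: 7 records, 291 total quantity, 1351.07 avg price
  Sports: 3 records, 173 total quantity, 1552.78 avg price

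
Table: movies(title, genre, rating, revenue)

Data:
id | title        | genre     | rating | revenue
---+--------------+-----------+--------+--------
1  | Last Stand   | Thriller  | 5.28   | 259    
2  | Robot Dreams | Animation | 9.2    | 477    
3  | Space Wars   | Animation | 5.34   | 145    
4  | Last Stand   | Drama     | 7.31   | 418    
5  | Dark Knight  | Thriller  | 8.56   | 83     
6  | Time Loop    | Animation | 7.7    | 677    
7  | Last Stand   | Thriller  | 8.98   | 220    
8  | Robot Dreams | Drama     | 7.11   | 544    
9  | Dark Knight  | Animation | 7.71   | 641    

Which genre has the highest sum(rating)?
SELECT genre, SUM(rating) as val
FROM movies
GROUP BY genre
ORDER BY val DESC
LIMIT 1

Result: Animation with sum(rating) = 29.95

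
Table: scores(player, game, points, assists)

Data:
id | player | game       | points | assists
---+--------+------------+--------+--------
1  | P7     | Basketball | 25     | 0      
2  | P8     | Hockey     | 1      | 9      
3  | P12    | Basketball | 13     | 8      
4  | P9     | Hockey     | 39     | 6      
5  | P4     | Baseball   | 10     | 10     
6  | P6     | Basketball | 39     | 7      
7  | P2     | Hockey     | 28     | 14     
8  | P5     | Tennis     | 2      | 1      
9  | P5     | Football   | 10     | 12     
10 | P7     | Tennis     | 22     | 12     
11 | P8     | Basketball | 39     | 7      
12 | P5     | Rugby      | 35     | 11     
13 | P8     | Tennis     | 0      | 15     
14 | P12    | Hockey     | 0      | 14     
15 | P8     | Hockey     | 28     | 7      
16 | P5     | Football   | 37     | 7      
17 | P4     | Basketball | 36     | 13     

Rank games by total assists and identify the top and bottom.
SELECT game, SUM(assists)
FROM scores
GROUP BY game
ORDER BY SUM(assists)

All groups:
  Baseball: 10
  Rugby: 11
  Football: 19
  Tennis: 28
  Basketball: 35
  Hockey: 50

Highest: Hockey (50)
Lowest: Baseball (10)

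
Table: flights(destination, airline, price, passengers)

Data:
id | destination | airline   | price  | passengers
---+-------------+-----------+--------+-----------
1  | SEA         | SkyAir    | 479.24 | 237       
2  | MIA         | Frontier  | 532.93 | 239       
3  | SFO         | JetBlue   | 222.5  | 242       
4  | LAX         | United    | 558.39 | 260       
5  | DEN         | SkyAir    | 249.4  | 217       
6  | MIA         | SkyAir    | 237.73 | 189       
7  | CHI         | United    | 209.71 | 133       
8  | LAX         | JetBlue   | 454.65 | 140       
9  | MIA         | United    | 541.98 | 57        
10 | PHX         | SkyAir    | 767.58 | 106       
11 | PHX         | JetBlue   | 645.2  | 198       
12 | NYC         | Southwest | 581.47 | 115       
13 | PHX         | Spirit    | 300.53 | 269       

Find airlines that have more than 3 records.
SELECT airline, COUNT(*) as cnt
FROM flights
GROUP BY airline
HAVING COUNT(*) > 3

Result:
  SkyAir: 4

Note: HAVING filters groups after aggregation, WHERE filters rows before.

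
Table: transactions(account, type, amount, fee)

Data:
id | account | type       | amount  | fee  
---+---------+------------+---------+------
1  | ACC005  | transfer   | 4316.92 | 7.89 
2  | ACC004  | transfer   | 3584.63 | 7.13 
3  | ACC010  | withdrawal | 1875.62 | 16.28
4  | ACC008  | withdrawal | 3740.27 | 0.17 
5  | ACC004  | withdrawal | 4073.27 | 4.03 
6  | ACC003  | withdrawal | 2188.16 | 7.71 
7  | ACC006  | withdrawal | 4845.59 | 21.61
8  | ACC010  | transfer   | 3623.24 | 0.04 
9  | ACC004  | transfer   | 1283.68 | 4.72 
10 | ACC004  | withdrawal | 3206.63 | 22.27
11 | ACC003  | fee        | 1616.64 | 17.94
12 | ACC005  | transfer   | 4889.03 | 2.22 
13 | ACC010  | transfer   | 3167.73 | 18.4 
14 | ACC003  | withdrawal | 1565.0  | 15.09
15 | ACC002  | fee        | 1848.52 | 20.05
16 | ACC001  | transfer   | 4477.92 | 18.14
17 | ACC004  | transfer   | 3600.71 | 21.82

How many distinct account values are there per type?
SELECT type, COUNT(DISTINCT account)
FROM transactions
GROUP BY type

Result:
  fee: 2 distinct
  transfer: 4 distinct
  withdrawal: 5 distinct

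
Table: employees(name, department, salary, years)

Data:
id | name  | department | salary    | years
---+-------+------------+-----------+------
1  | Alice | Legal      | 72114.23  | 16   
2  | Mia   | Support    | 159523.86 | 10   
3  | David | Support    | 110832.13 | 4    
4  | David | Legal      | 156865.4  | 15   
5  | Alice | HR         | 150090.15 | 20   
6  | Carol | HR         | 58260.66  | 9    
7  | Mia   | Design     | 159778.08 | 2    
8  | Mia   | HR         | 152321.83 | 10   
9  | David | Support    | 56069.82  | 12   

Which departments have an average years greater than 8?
SELECT department, AVG(years)
FROM employees
GROUP BY department
HAVING AVG(years) > 8

Result:
  HR: avg=13.00
  Legal: avg=15.50
  Support: avg=8.67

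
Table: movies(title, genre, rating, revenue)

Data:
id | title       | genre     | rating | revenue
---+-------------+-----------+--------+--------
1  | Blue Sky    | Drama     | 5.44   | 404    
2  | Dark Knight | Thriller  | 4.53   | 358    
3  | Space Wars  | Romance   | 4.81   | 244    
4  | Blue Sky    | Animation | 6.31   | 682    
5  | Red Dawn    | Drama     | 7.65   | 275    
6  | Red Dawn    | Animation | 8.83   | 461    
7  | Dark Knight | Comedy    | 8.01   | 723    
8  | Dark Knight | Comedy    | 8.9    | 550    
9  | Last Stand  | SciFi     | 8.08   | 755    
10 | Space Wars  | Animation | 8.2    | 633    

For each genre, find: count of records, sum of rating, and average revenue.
SELECT genre,
       COUNT(*) as cnt,
       SUM(rating) as total_rating,
       AVG(revenue) as avg_revenue
FROM movies
GROUP BY genre

Result:
  Animation: 3 records, 23.34 total rating, 592.00 avg revenue
  Comedy: 2 records, 16.91 total rating, 636.50 avg revenue
  Drama: 2 records, 13.09 total rating, 339.50 avg revenue
  Romance: 1 records, 4.81 total rating, 244.00 avg revenue
  SciFi: 1 records, 8.08 total rating, 755.00 avg revenue
  Thriller: 1 records, 4.53 total rating, 358.00 avg revenue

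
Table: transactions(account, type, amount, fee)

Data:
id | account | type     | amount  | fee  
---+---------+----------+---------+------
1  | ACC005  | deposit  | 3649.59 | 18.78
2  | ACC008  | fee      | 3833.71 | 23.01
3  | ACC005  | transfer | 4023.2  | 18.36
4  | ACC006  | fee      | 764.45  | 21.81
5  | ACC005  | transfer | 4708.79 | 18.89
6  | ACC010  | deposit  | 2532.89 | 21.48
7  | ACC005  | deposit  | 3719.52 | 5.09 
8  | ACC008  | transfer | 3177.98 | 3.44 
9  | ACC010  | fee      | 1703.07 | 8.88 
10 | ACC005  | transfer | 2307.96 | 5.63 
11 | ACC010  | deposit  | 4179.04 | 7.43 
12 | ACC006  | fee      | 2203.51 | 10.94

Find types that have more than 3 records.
SELECT type, COUNT(*) as cnt
FROM transactions
GROUP BY type
HAVING COUNT(*) > 3

Result:
  deposit: 4
  fee: 4
  transfer: 4

Note: HAVING filters groups after aggregation, WHERE filters rows before.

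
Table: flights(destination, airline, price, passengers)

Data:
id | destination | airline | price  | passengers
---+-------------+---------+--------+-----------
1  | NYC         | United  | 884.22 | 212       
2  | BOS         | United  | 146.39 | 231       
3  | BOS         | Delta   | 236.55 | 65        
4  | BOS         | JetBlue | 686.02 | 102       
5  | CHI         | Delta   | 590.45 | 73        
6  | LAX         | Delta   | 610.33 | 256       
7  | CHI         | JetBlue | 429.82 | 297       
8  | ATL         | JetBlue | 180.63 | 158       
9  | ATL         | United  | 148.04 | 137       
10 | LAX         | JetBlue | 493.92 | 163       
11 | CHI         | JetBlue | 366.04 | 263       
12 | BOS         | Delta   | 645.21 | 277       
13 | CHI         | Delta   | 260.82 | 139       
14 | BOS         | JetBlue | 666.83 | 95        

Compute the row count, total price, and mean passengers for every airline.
SELECT airline,
       COUNT(*) as cnt,
       SUM(price) as total_price,
       AVG(passengers) as avg_passengers
FROM flights
GROUP BY airline

Result:
  Delta: 5 records, 2343.36 total price, 162.00 avg passengers
  JetBlue: 6 records, 2823.26 total price, 179.67 avg passengers
  United: 3 records, 1178.65 total price, 193.33 avg passengers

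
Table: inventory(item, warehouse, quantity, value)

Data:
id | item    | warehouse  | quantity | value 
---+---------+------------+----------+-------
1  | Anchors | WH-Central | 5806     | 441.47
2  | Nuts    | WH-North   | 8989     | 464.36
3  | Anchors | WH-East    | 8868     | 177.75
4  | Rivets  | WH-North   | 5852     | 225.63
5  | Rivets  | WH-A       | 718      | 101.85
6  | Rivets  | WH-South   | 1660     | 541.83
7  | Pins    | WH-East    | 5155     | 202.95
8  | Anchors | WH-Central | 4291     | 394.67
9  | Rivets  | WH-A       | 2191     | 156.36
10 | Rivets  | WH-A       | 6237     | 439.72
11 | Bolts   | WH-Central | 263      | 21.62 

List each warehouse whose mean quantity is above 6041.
SELECT warehouse, AVG(quantity)
FROM inventory
GROUP BY warehouse
HAVING AVG(quantity) > 6041

Result:
  WH-East: avg=7011.50
  WH-North: avg=7420.50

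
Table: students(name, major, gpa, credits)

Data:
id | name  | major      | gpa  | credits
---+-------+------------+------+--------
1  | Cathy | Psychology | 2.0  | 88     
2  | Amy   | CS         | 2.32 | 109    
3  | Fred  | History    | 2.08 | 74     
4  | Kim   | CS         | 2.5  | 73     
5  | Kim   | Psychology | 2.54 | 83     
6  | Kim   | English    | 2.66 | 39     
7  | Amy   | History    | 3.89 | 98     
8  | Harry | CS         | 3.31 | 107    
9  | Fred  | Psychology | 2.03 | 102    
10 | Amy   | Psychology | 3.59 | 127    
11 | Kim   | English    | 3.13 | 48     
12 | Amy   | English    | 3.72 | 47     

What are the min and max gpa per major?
SELECT major, MIN(gpa), MAX(gpa)
FROM students
GROUP BY major

Result:
  CS: min=2.32, max=3.31
  English: min=2.66, max=3.72
  History: min=2.08, max=3.89
  Psychology: min=2.00, max=3.59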